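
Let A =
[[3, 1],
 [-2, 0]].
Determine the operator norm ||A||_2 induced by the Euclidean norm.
||A||_2 = sqrt((14 + sqrt(180))/2) ≈ 3.7025 (= sqrt(largest eigenvalue of A^T A))

||A||_2 = sigma_max(A) = sqrt(lambda_max(A^T A)). Form the symmetric matrix M = A^T A =
[[13, 3],
 [3, 1]].
Its characteristic polynomial (trace, determinant of M give the coefficients) is
  p(λ) = det(λ I - M) = λ^2 - 14λ + 4.
For λ^2 - 14λ + 4 the discriminant is 180. It is nonnegative but not a perfect square, so the roots are real and irrational: λ = (14 ± sqrt(180))/2 ≈ 13.7082, 0.2918.
So the eigenvalues of A^T A are ≈ 0.2918, 13.7082 (all ≥ 0, as they must be for A^T A). The largest is λ_max = (14 + sqrt(180))/2 ≈ 13.7082, hence ||A||_2 = sqrt(λ_max) = sqrt((14 + sqrt(180))/2) ≈ 3.7025.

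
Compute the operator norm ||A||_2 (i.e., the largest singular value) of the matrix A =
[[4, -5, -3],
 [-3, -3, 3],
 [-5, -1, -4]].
||A||_2 ≈ 7.3002 (= sqrt(largest eigenvalue of A^T A))

||A||_2 = sigma_max(A) = sqrt(lambda_max(A^T A)). Form the symmetric matrix M = A^T A =
[[50, -6, -1],
 [-6, 35, 10],
 [-1, 10, 34]].
Its characteristic polynomial (trace, sum of principal 2x2 minors, determinant of M give the coefficients) is
  p(λ) = det(λ I - M) = λ^3 - 119λ^2 + 4503λ - 53361.
No integer candidate from the rational root theorem (±divisors of 53361) is a root, so the roots are irrational. The cubic discriminant is Δ = 36036864 > 0, so there are three distinct real roots. p(24) = -9 and p(25) = 464 have opposite signs, so a root lies in (24, 25); Newton's method refines it to λ ≈ 24.0174. p(41) = 144 and p(42) = -63 have opposite signs, so a root lies in (41, 42); Newton's method refines it to λ ≈ 41.6898. p(53) = -96 and p(54) = 261 have opposite signs, so a root lies in (53, 54); Newton's method refines it to λ ≈ 53.2929. Check (Vieta): the three roots sum to 119, matching tr M = 119.
So the eigenvalues of A^T A are ≈ 24.0174, 41.6898, 53.2929 (all ≥ 0, as they must be for A^T A). The largest is λ_max ≈ 53.2929, hence ||A||_2 = sqrt(λ_max) ≈ 7.3002.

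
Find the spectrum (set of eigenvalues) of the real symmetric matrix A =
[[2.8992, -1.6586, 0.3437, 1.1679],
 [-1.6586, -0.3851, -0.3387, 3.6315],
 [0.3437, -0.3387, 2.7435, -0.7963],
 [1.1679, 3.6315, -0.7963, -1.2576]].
sigma(A) ≈ {-5, 2, 3, 4}

A is real symmetric, so its spectrum consists of real eigenvalues. Expanding the characteristic polynomial of the displayed matrix gives
  det(λ I - A) = p(λ) = λ^4 + (-4)λ^3 + (-19)λ^2 + (106.0041)λ + (-120.006).
Solving p(λ) = 0 yields eigenvalues ≈ -5, 2, 3, 4. (A is shown rounded to 4 decimals, so these recover the underlying integer eigenvalues to within that precision.)
Verification: the trace of A = 4 equals the sum of eigenvalues 4, and det(A) ≈ -120.0060 matches the eigenvalue product -120.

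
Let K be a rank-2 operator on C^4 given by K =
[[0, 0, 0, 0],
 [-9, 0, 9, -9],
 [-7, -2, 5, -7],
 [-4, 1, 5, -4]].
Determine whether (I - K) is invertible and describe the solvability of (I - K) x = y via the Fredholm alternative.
(I - K) is invertible (det(I - K) = 42 ≠ 0), so for every y in C^4 the equation (I - K) x = y has a unique solution.

K has rank 2 and factors as K = U V^T = u1 v1^T + u2 v2^T with u1 = (0, 0, -2, 1), v1 = (-1, 1, 2, -1), u2 = (0, 3, 3, 1), v2 = (-3, 0, 3, -3) (multiplying out reproduces the displayed K). The nonzero eigenvalues of U V^T coincide with those of the 2 x 2 matrix G = V^T U = [[v1·u1, v1·u2], [v2·u1, v2·u2]] = [[-5, 8], [-9, 6]], and by the Sylvester determinant identity det(I_4 - U V^T) = det(I_2 - V^T U) = det([[6, -8], [9, -5]]) = (6)(-5) - (-8)(9) = 42. (Direct check: I - K =
[[1, 0, 0, 0],
 [9, 1, -9, 9],
 [7, 2, -4, 7],
 [4, -1, -5, 5]]
has determinant 42.) The finite-dimensional Fredholm alternative says: either (I - K) is invertible, or ker(I - K) ≠ {0} and then range(I - K) = ker((I - K)^*)^⊥, with dim ker(I - K) = dim ker((I - K)^*). Since det(I - K) ≠ 0, 1 is not an eigenvalue of K and ker(I - K) = {0}, so we are in the first case: for every y there is a unique x = (I - K)^(-1) y. (Explicitly, by the Woodbury identity, (I - U V^T)^(-1) = I + U (I_2 - G)^(-1) V^T.)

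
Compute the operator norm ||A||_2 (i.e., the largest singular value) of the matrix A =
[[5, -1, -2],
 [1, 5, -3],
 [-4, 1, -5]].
||A||_2 ≈ 7.4786 (= sqrt(largest eigenvalue of A^T A))

||A||_2 = sigma_max(A) = sqrt(lambda_max(A^T A)). Form the symmetric matrix M = A^T A =
[[42, -4, 7],
 [-4, 27, -18],
 [7, -18, 38]].
Its characteristic polynomial (trace, sum of principal 2x2 minors, determinant of M give the coefficients) is
  p(λ) = det(λ I - M) = λ^3 - 107λ^2 + 3367λ - 28561.
No integer candidate from the rational root theorem (±divisors of 28561) is a root, so the roots are irrational. The cubic discriminant is Δ = 346255312 > 0, so there are three distinct real roots. p(13) = -676 and p(14) = 349 have opposite signs, so a root lies in (13, 14); Newton's method refines it to λ ≈ 13.6447. p(37) = 188 and p(38) = -251 have opposite signs, so a root lies in (37, 38); Newton's method refines it to λ ≈ 37.4252. p(55) = -676 and p(56) = 55 have opposite signs, so a root lies in (55, 56); Newton's method refines it to λ ≈ 55.9301. Check (Vieta): the three roots sum to 107, matching tr M = 107.
So the eigenvalues of A^T A are ≈ 13.6447, 37.4252, 55.9301 (all ≥ 0, as they must be for A^T A). The largest is λ_max ≈ 55.9301, hence ||A||_2 = sqrt(λ_max) ≈ 7.4786.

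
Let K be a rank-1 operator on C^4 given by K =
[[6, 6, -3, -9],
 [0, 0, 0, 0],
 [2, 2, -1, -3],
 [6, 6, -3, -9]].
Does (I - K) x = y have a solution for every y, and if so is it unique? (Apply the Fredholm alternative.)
(I - K) is invertible (det(I - K) = 5 ≠ 0), so for every y in C^4 the equation (I - K) x = y has a unique solution.

K has rank 1, so it is an outer product K = u v^T: every row of K is a multiple of one row vector. Reading off the entries, u = (3, 0, 1, 3) and v = (2, 2, -1, -3) (row i of K equals u_i·v^T). A rank-one matrix u v^T satisfies K u = u (v·u) and kills the (3)-dimensional subspace v^⊥, so its characteristic polynomial is lambda^3 (lambda - v·u) with v·u = tr K = -4. Hence the eigenvalues of I - K are 1 (multiplicity 3) and 1 - (-4) = 5, so det(I - K) = 5. (Direct check: I - K =
[[-5, -6, 3, 9],
 [0, 1, 0, 0],
 [-2, -2, 2, 3],
 [-6, -6, 3, 10]]
has determinant 5.) The finite-dimensional Fredholm alternative says: either (I - K) is invertible, or ker(I - K) ≠ {0} and then range(I - K) = ker((I - K)^*)^⊥, with dim ker(I - K) = dim ker((I - K)^*). Since det(I - K) ≠ 0, 1 is not an eigenvalue of K and ker(I - K) = {0}, so we are in the first case: for every y there is a unique x = (I - K)^(-1) y. Explicitly, by the Sherman–Morrison formula, (I - u v^T)^(-1) = I + u v^T/(1 - v·u), i.e. (I - K)^(-1) = I + K/(5).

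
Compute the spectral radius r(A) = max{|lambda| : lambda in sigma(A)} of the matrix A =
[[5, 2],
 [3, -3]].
r(A) = (2 + sqrt(88))/2 ≈ 5.6904

The eigenvalues of A are the roots of its characteristic polynomial. With M = A (coefficients from the trace and determinant):
  p(λ) = det(λ I - M) = λ^2 - 2λ - 21.
For λ^2 - 2λ - 21 the discriminant is 88. It is nonnegative but not a perfect square, so the roots are real and irrational: λ = (2 ± sqrt(88))/2 ≈ 5.6904, -3.6904.
Thus the eigenvalues (to 4 decimals) are 5.6904 (modulus 5.6904); -3.6904 (modulus 3.6904). The spectral radius is the largest modulus: r(A) = (2 + sqrt(88))/2 ≈ 5.6904. (Cross-check: r(A) ≤ ||A||_2 ≈ 5.835; equality holds whenever A is normal, though it can also hold for some non-normal A.)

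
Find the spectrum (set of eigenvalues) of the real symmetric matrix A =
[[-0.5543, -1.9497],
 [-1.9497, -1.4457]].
sigma(A) ≈ {-3, 1}

A is real symmetric, so its spectrum consists of real eigenvalues. Expanding the characteristic polynomial of the displayed matrix gives
  det(λ I - A) = p(λ) = λ^2 + (2)λ + (-3).
Solving p(λ) = 0 yields eigenvalues ≈ -3, 1. (A is shown rounded to 4 decimals, so these recover the underlying integer eigenvalues to within that precision.)
Verification: the trace of A = -2 equals the sum of eigenvalues -2, and det(A) ≈ -3.0000 matches the eigenvalue product -3.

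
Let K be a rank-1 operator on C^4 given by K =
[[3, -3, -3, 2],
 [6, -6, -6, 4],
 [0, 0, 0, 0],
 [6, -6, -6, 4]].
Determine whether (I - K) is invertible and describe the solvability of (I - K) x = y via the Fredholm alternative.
(I - K) is singular (det(I - K) = 0, i.e. 1 ∈ sigma(K)). (I - K) x = y is solvable iff y ⊥ ker((I - K)^*) = span{(3, -3, -3, 2)}, i.e. iff 3y_1 - 3y_2 - 3y_3 + 2y_4 = 0. When solvable, the solutions are x = y + c·(1, 2, 0, 2), c arbitrary (ker(I - K) = span{(1, 2, 0, 2)}, dimension 1).

K has rank 1, so it is an outer product K = u v^T: every row of K is a multiple of one row vector. Reading off the entries, u = (1, 2, 0, 2) and v = (3, -3, -3, 2) (row i of K equals u_i·v^T). A rank-one matrix u v^T satisfies K u = u (v·u) and kills the (3)-dimensional subspace v^⊥, so its characteristic polynomial is lambda^3 (lambda - v·u) with v·u = tr K = 1. Hence the eigenvalues of I - K are 1 (multiplicity 3) and 1 - (1) = 0, so det(I - K) = 0. (Direct check: I - K =
[[-2, 3, 3, -2],
 [-6, 7, 6, -4],
 [0, 0, 1, 0],
 [-6, 6, 6, -3]]
has determinant 0.) So 1 is an eigenvalue of K and (I - K) is not invertible. The finite-dimensional Fredholm alternative says: either (I - K) is invertible, or ker(I - K) ≠ {0} and then range(I - K) = ker((I - K)^*)^⊥, with dim ker(I - K) = dim ker((I - K)^*). We are in the second case, so we need both kernels. Kernel of I - K: (I - K) u = u - u (v·u) = u - u = 0, so ker(I - K) = span{u} = span{(1, 2, 0, 2)} (it is exactly 1-dimensional because rank(I - K) = 3). Kernel of the adjoint: K is real, so (I - K)^* = I - K^T = I - v u^T, and (I - v u^T) v = v - v (u·v) = 0; hence ker((I - K)^*) = span{v} = span{(3, -3, -3, 2)}. Therefore (I - K) x = y is solvable iff <y, v> = 0, i.e. iff 3y_1 - 3y_2 - 3y_3 + 2y_4 = 0. When this holds, K y = u (v·y) = 0, so (I - K) y = y and x = y is a particular solution; the full solution set is the line x = y + c·u = y + c·(1, 2, 0, 2), c ∈ C.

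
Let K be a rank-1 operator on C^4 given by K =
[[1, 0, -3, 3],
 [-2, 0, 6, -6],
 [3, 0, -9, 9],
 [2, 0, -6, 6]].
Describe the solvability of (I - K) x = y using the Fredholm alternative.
(I - K) is invertible (det(I - K) = 3 ≠ 0), so for every y in C^4 the equation (I - K) x = y has a unique solution.

K has rank 1, so it is an outer product K = u v^T: every row of K is a multiple of one row vector. Reading off the entries, u = (-1, 2, -3, -2) and v = (-1, 0, 3, -3) (row i of K equals u_i·v^T). A rank-one matrix u v^T satisfies K u = u (v·u) and kills the (3)-dimensional subspace v^⊥, so its characteristic polynomial is lambda^3 (lambda - v·u) with v·u = tr K = -2. Hence the eigenvalues of I - K are 1 (multiplicity 3) and 1 - (-2) = 3, so det(I - K) = 3. (Direct check: I - K =
[[0, 0, 3, -3],
 [2, 1, -6, 6],
 [-3, 0, 10, -9],
 [-2, 0, 6, -5]]
has determinant 3.) The finite-dimensional Fredholm alternative says: either (I - K) is invertible, or ker(I - K) ≠ {0} and then range(I - K) = ker((I - K)^*)^⊥, with dim ker(I - K) = dim ker((I - K)^*). Since det(I - K) ≠ 0, 1 is not an eigenvalue of K and ker(I - K) = {0}, so we are in the first case: for every y there is a unique x = (I - K)^(-1) y. Explicitly, by the Sherman–Morrison formula, (I - u v^T)^(-1) = I + u v^T/(1 - v·u), i.e. (I - K)^(-1) = I + K/(3).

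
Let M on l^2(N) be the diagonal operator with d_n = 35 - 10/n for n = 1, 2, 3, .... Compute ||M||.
||M|| = 35

For a diagonal operator on l^2 with entries d_n, ||M|| = sup_n |d_n|. Here d_1 = 25, d_2 = 30, ..., and d_n = 35 - 10/n increases monotonically toward 35. All terms lie in [25, 35), so |d_n| = d_n and the supremum is the limit 35, which is not attained by any individual d_n. Hence ||M|| = 35.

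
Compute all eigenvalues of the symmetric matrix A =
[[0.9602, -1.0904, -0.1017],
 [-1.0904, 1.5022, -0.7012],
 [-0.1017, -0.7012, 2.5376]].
sigma(A) ≈ {0, 2, 3}

A is real symmetric, so its spectrum consists of real eigenvalues. Expanding the characteristic polynomial of the displayed matrix gives
  det(λ I - A) = p(λ) = λ^3 + (-5)λ^2 + (6)λ + (0).
Solving p(λ) = 0 yields eigenvalues ≈ 0, 2, 3. (A is shown rounded to 4 decimals, so these recover the underlying integer eigenvalues to within that precision.)
Verification: the trace of A = 5 equals the sum of eigenvalues 5, and det(A) ≈ -0.0000 matches the eigenvalue product 0.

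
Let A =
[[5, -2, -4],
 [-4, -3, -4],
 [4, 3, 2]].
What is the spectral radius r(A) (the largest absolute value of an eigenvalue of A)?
r(A) ≈ 4.3573

The eigenvalues of A are the roots of its characteristic polynomial. With M = A (coefficients from the trace, the sum of principal 2x2 minors, and det A):
  p(λ) = det(λ I - M) = λ^3 - 4λ^2 + 9λ - 46.
No integer candidate from the rational root theorem (±divisors of 46) is a root, so the roots are irrational. The cubic discriminant is Δ = -40720 < 0, so there is one real root and a complex-conjugate pair. p(4) = -10 and p(5) = 24 have opposite signs, so a root lies in (4, 5); Newton's method refines it to λ ≈ 4.3573. Dividing out (λ - (4.3573)) leaves approximately λ^2 + 0.3573λ + 10.557. For λ^2 + 0.3573λ + 10.557 the discriminant is -42.1001. It is negative, so the remaining roots are the complex-conjugate pair λ ≈ -0.1787 ± 3.2442i. Their product equals the constant term, so |λ|^2 ≈ 10.557 and |λ| ≈ 3.2491.
Thus the eigenvalues (to 4 decimals) are 4.3573 (modulus 4.3573); -0.1787 ± 3.2442i (modulus 3.2491). The spectral radius is the largest modulus: r(A) ≈ 4.3573. (Cross-check: r(A) ≤ ||A||_2 ≈ 8.2928; equality holds whenever A is normal, though it can also hold for some non-normal A.)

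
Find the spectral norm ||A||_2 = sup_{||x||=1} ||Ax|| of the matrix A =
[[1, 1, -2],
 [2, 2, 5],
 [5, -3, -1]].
||A||_2 ≈ 6.0621 (= sqrt(largest eigenvalue of A^T A))

||A||_2 = sigma_max(A) = sqrt(lambda_max(A^T A)). Form the symmetric matrix M = A^T A =
[[30, -10, 3],
 [-10, 14, 11],
 [3, 11, 30]].
Its characteristic polynomial (trace, sum of principal 2x2 minors, determinant of M give the coefficients) is
  p(λ) = det(λ I - M) = λ^3 - 74λ^2 + 1510λ - 5184.
No integer candidate from the rational root theorem (±divisors of 5184) is a root, so the roots are irrational. The cubic discriminant is Δ = 12387504 > 0, so there are three distinct real roots. p(4) = -264 and p(5) = 641 have opposite signs, so a root lies in (4, 5); Newton's method refines it to λ ≈ 4.2782. p(32) = 128 and p(33) = -3 have opposite signs, so a root lies in (32, 33); Newton's method refines it to λ ≈ 32.9721. p(36) = -72 and p(37) = 33 have opposite signs, so a root lies in (36, 37); Newton's method refines it to λ ≈ 36.7496. Check (Vieta): the three roots sum to 74, matching tr M = 74.
So the eigenvalues of A^T A are ≈ 4.2782, 32.9721, 36.7496 (all ≥ 0, as they must be for A^T A). The largest is λ_max ≈ 36.7496, hence ||A||_2 = sqrt(λ_max) ≈ 6.0621.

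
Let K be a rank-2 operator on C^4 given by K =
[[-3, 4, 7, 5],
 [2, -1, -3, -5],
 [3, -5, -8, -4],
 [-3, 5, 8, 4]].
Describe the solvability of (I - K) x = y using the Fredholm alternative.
(I - K) is invertible (det(I - K) = 24 ≠ 0), so for every y in C^4 the equation (I - K) x = y has a unique solution.

K has rank 2 and factors as K = U V^T = u1 v1^T + u2 v2^T with u1 = (3, -2, -3, 3), v1 = (-1, 2, 3, 1), u2 = (-2, 3, 1, -1), v2 = (0, 1, 1, -1) (multiplying out reproduces the displayed K). The nonzero eigenvalues of U V^T coincide with those of the 2 x 2 matrix G = V^T U = [[v1·u1, v1·u2], [v2·u1, v2·u2]] = [[-13, 10], [-8, 5]], and by the Sylvester determinant identity det(I_4 - U V^T) = det(I_2 - V^T U) = det([[14, -10], [8, -4]]) = (14)(-4) - (-10)(8) = 24. (Direct check: I - K =
[[4, -4, -7, -5],
 [-2, 2, 3, 5],
 [-3, 5, 9, 4],
 [3, -5, -8, -3]]
has determinant 24.) The finite-dimensional Fredholm alternative says: either (I - K) is invertible, or ker(I - K) ≠ {0} and then range(I - K) = ker((I - K)^*)^⊥, with dim ker(I - K) = dim ker((I - K)^*). Since det(I - K) ≠ 0, 1 is not an eigenvalue of K and ker(I - K) = {0}, so we are in the first case: for every y there is a unique x = (I - K)^(-1) y. (Explicitly, by the Woodbury identity, (I - U V^T)^(-1) = I + U (I_2 - G)^(-1) V^T.)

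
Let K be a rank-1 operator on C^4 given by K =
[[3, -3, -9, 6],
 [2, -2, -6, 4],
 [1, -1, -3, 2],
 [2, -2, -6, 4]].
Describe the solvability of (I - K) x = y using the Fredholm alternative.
(I - K) is invertible (det(I - K) = -1 ≠ 0), so for every y in C^4 the equation (I - K) x = y has a unique solution.

K has rank 1, so it is an outer product K = u v^T: every row of K is a multiple of one row vector. Reading off the entries, u = (3, 2, 1, 2) and v = (1, -1, -3, 2) (row i of K equals u_i·v^T). A rank-one matrix u v^T satisfies K u = u (v·u) and kills the (3)-dimensional subspace v^⊥, so its characteristic polynomial is lambda^3 (lambda - v·u) with v·u = tr K = 2. Hence the eigenvalues of I - K are 1 (multiplicity 3) and 1 - (2) = -1, so det(I - K) = -1. (Direct check: I - K =
[[-2, 3, 9, -6],
 [-2, 3, 6, -4],
 [-1, 1, 4, -2],
 [-2, 2, 6, -3]]
has determinant -1.) The finite-dimensional Fredholm alternative says: either (I - K) is invertible, or ker(I - K) ≠ {0} and then range(I - K) = ker((I - K)^*)^⊥, with dim ker(I - K) = dim ker((I - K)^*). Since det(I - K) ≠ 0, 1 is not an eigenvalue of K and ker(I - K) = {0}, so we are in the first case: for every y there is a unique x = (I - K)^(-1) y. Explicitly, by the Sherman–Morrison formula, (I - u v^T)^(-1) = I + u v^T/(1 - v·u), i.e. (I - K)^(-1) = I - K.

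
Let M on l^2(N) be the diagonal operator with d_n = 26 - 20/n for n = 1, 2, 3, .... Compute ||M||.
||M|| = 26

For a diagonal operator on l^2 with entries d_n, ||M|| = sup_n |d_n|. Here d_1 = 6, d_2 = 16, ..., and d_n = 26 - 20/n increases monotonically toward 26. All terms lie in [6, 26), so |d_n| = d_n and the supremum is the limit 26, which is not attained by any individual d_n. Hence ||M|| = 26.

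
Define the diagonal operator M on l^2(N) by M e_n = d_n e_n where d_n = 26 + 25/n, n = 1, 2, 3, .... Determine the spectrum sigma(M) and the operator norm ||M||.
sigma(M) = {26 + 25/n : n ≥ 1} ∪ {26}; ||M|| = 51

A bounded diagonal operator on l^2 with diagonal entries d_n has spectrum equal to the closure of {d_n : n ≥ 1}: every d_n is an eigenvalue (with eigenvector e_n), so {d_n} ⊂ sigma(M); the spectrum is closed, so its closure is too; and for lambda not in the closure, (M - lambda I) has bounded inverse (the diagonal entries 1/(d_n - lambda) are bounded). For our sequence d_n = 26 + 25/n, n = 1, 2, 3, ...:
  - {d_n} = {26 + 25/n : n ≥ 1}; the only limit point is 26
  - closure = {26 + 25/n : n ≥ 1} ∪ {26}
For the norm: a diagonal operator has ||M|| = sup_n |d_n|. Here d_n = 26 + 25/n is positive and decreasing, so sup_n |d_n| = d_1 = 26 + 25 = 51. So ||M|| = 51.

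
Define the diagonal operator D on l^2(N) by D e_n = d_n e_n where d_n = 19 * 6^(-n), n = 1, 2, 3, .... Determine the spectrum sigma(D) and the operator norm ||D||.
sigma(D) = {19 * 6^(-n) : n ≥ 1} ∪ {0}; ||D|| = 19/6

A bounded diagonal operator on l^2 with diagonal entries d_n has spectrum equal to the closure of {d_n : n ≥ 1}: every d_n is an eigenvalue (with eigenvector e_n), so {d_n} ⊂ sigma(D); the spectrum is closed, so its closure is too; and for lambda not in the closure, (D - lambda I) has bounded inverse (the diagonal entries 1/(d_n - lambda) are bounded). For our sequence d_n = 19 * 6^(-n), n = 1, 2, 3, ...:
  - {d_n} = {19 * 6^(-n) : n ≥ 1}; the only limit point is 0
  - closure = {19 * 6^(-n) : n ≥ 1} ∪ {0}
For the norm: a diagonal operator has ||D|| = sup_n |d_n|. Here d_n = 19 * 6^(-n) is positive and decreasing, so sup_n |d_n| = d_1 = 19/6. So ||D|| = 19/6.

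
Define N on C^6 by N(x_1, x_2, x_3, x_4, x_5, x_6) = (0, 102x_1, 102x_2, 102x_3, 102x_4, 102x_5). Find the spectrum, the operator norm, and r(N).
sigma(N) = {0}; ||N|| = 102; r(N) = 0. (N is nilpotent with N^6 = 0.)

On C^6, N is a strictly lower-triangular matrix with 102 on the subdiagonal and zeros elsewhere, so its characteristic polynomial is lambda^6 and every eigenvalue is 0: sigma(N) = {0}. For the operator norm, N e_i = 102e_{i+1} for i = 1, ..., 5 and N e_6 = 0, so the singular values of N are 102 (with multiplicity 5) and 0; hence ||N|| = 102. The spectral radius r(N) = max|lambda| = 0. Note ||N|| > r(N) — characteristic of non-normal nilpotent operators. Indeed N^6 = 0.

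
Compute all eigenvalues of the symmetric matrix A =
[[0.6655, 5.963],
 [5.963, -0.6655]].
sigma(A) ≈ {-6, 6}

A is real symmetric, so its spectrum consists of real eigenvalues. Expanding the characteristic polynomial of the displayed matrix gives
  det(λ I - A) = p(λ) = λ^2 + (0)λ + (-36).
Solving p(λ) = 0 yields eigenvalues ≈ -6, 6. (A is shown rounded to 4 decimals, so these recover the underlying integer eigenvalues to within that precision.)
Verification: the trace of A = 0 equals the sum of eigenvalues 0, and det(A) ≈ -36.0003 matches the eigenvalue product -36.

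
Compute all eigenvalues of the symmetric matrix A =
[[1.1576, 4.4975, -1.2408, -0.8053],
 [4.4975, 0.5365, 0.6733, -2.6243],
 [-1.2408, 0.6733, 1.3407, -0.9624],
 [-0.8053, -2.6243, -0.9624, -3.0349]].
sigma(A) ≈ {-5, -3, 2, 6}

A is real symmetric, so its spectrum consists of real eigenvalues. Expanding the characteristic polynomial of the displayed matrix gives
  det(λ I - A) = p(λ) = λ^4 + (0)λ^3 + (-37)λ^2 + (-24.0021)λ + (180.0013).
Solving p(λ) = 0 yields eigenvalues ≈ -5, -3, 2, 6. (A is shown rounded to 4 decimals, so these recover the underlying integer eigenvalues to within that precision.)
Verification: the trace of A = 0 equals the sum of eigenvalues 0, and det(A) ≈ 180.0013 matches the eigenvalue product 180.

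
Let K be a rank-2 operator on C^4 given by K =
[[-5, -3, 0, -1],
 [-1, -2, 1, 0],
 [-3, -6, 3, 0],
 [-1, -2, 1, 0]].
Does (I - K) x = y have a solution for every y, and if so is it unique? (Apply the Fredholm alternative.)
(I - K) is invertible (det(I - K) = -4 ≠ 0), so for every y in C^4 the equation (I - K) x = y has a unique solution.

K has rank 2 and factors as K = U V^T = u1 v1^T + u2 v2^T with u1 = (-1, 0, 0, 0), v1 = (3, -1, 2, 1), u2 = (2, 1, 3, 1), v2 = (-1, -2, 1, 0) (multiplying out reproduces the displayed K). The nonzero eigenvalues of U V^T coincide with those of the 2 x 2 matrix G = V^T U = [[v1·u1, v1·u2], [v2·u1, v2·u2]] = [[-3, 12], [1, -1]], and by the Sylvester determinant identity det(I_4 - U V^T) = det(I_2 - V^T U) = det([[4, -12], [-1, 2]]) = (4)(2) - (-12)(-1) = -4. (Direct check: I - K =
[[6, 3, 0, 1],
 [1, 3, -1, 0],
 [3, 6, -2, 0],
 [1, 2, -1, 1]]
has determinant -4.) The finite-dimensional Fredholm alternative says: either (I - K) is invertible, or ker(I - K) ≠ {0} and then range(I - K) = ker((I - K)^*)^⊥, with dim ker(I - K) = dim ker((I - K)^*). Since det(I - K) ≠ 0, 1 is not an eigenvalue of K and ker(I - K) = {0}, so we are in the first case: for every y there is a unique x = (I - K)^(-1) y. (Explicitly, by the Woodbury identity, (I - U V^T)^(-1) = I + U (I_2 - G)^(-1) V^T.)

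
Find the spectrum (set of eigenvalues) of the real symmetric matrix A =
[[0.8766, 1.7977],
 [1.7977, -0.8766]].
sigma(A) ≈ {-2, 2}

A is real symmetric, so its spectrum consists of real eigenvalues. Expanding the characteristic polynomial of the displayed matrix gives
  det(λ I - A) = p(λ) = λ^2 + (0)λ + (-4).
Solving p(λ) = 0 yields eigenvalues ≈ -2, 2. (A is shown rounded to 4 decimals, so these recover the underlying integer eigenvalues to within that precision.)
Verification: the trace of A = 0 equals the sum of eigenvalues 0, and det(A) ≈ -4.0002 matches the eigenvalue product -4.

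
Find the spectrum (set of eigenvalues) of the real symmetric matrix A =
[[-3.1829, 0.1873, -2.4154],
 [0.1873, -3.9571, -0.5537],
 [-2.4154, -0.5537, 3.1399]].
sigma(A) ≈ {-4, 4} (-4 with multiplicity 2)

A is real symmetric, so its spectrum consists of real eigenvalues. Expanding the characteristic polynomial of the displayed matrix gives
  det(λ I - A) = p(λ) = λ^3 + (4)λ^2 + (-16)λ + (-64).
Solving p(λ) = 0 yields eigenvalues ≈ -4, -4, 4. (A is shown rounded to 4 decimals, so these recover the underlying integer eigenvalues to within that precision.)
Verification: the trace of A = -4 equals the sum of eigenvalues -4, and det(A) ≈ 64.0002 matches the eigenvalue product 64.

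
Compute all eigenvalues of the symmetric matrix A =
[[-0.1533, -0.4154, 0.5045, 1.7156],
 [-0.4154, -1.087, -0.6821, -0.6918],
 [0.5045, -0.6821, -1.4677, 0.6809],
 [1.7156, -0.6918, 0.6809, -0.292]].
sigma(A) ≈ {-2, -1, 2} (-2 with multiplicity 2)

A is real symmetric, so its spectrum consists of real eigenvalues. Expanding the characteristic polynomial of the displayed matrix gives
  det(λ I - A) = p(λ) = λ^4 + (3)λ^3 + (-2)λ^2 + (-12)λ + (-8).
Solving p(λ) = 0 yields eigenvalues ≈ -2, -2, -1, 2. (A is shown rounded to 4 decimals, so these recover the underlying integer eigenvalues to within that precision.)
Verification: the trace of A = -3 equals the sum of eigenvalues -3, and det(A) ≈ -8.0002 matches the eigenvalue product -8.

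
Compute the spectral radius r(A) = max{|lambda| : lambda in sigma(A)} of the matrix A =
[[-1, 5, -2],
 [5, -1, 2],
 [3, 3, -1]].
r(A) = 6

The eigenvalues of A are the roots of its characteristic polynomial. With M = A (coefficients from the trace, the sum of principal 2x2 minors, and det A):
  p(λ) = det(λ I - M) = λ^3 + 3λ^2 - 22λ - 24.
By the rational root theorem any rational root is an integer divisor of 24. Testing λ = -6: p(-6) = -216 + 108 + 132 - 24 = 0, so λ = -6 is a root. Dividing out (λ + 6) leaves p(λ) = (λ + 6)(λ^2 - 3λ - 4). For λ^2 - 3λ - 4 the discriminant is 25. It is a perfect square (5^2), so the roots are rational: λ = (3 ± 5)/2 = 4, -1.
Thus the eigenvalues (to 4 decimals) are 4 (modulus 4); -1 (modulus 1); -6 (modulus 6). The spectral radius is the largest modulus: r(A) = 6. (Cross-check: r(A) ≤ ||A||_2 ≈ 6.6722; equality holds whenever A is normal, though it can also hold for some non-normal A.)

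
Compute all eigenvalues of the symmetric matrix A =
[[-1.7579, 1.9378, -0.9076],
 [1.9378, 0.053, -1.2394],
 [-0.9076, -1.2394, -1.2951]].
sigma(A) ≈ {-3, -2, 2}

A is real symmetric, so its spectrum consists of real eigenvalues. Expanding the characteristic polynomial of the displayed matrix gives
  det(λ I - A) = p(λ) = λ^3 + (3)λ^2 + (-4)λ + (-12).
Solving p(λ) = 0 yields eigenvalues ≈ -3, -2, 2. (A is shown rounded to 4 decimals, so these recover the underlying integer eigenvalues to within that precision.)
Verification: the trace of A = -3 equals the sum of eigenvalues -3, and det(A) ≈ 12.0001 matches the eigenvalue product 12.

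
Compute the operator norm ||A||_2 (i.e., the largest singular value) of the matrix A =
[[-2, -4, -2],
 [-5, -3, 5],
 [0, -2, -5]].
||A||_2 ≈ 8.2738 (= sqrt(largest eigenvalue of A^T A))

||A||_2 = sigma_max(A) = sqrt(lambda_max(A^T A)). Form the symmetric matrix M = A^T A =
[[29, 23, -21],
 [23, 29, 3],
 [-21, 3, 54]].
Its characteristic polynomial (trace, sum of principal 2x2 minors, determinant of M give the coefficients) is
  p(λ) = det(λ I - M) = λ^3 - 112λ^2 + 2994λ - 900.
No integer candidate from the rational root theorem (±divisors of 900) is a root, so the roots are irrational. The cubic discriminant is Δ = 5444275248 > 0, so there are three distinct real roots. p(0) = -900 and p(1) = 1983 have opposite signs, so a root lies in (0, 1); Newton's method refines it to λ ≈ 0.3041. p(43) = 261 and p(44) = -812 have opposite signs, so a root lies in (43, 44); Newton's method refines it to λ ≈ 43.2401. p(68) = -764 and p(69) = 963 have opposite signs, so a root lies in (68, 69); Newton's method refines it to λ ≈ 68.4558. Check (Vieta): the three roots sum to 112, matching tr M = 112.
So the eigenvalues of A^T A are ≈ 0.3041, 43.2401, 68.4558 (all ≥ 0, as they must be for A^T A). The largest is λ_max ≈ 68.4558, hence ||A||_2 = sqrt(λ_max) ≈ 8.2738.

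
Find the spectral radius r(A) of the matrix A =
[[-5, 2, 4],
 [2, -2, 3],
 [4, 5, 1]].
r(A) ≈ 6.9333

The eigenvalues of A are the roots of its characteristic polynomial. With M = A (coefficients from the trace, the sum of principal 2x2 minors, and det A):
  p(λ) = det(λ I - M) = λ^3 + 6λ^2 - 32λ - 177.
No integer candidate from the rational root theorem (±divisors of 177) is a root, so the roots are irrational. The cubic discriminant is Δ = 86693 > 0, so there are three distinct real roots. p(-7) = -2 and p(-6) = 15 have opposite signs, so a root lies in (-7, -6); Newton's method refines it to λ ≈ -6.9333. p(-5) = 8 and p(-4) = -17 have opposite signs, so a root lies in (-5, -4); Newton's method refines it to λ ≈ -4.6074. p(5) = -62 and p(6) = 63 have opposite signs, so a root lies in (5, 6); Newton's method refines it to λ ≈ 5.5408. Check (Vieta): the three roots sum to -6, matching tr M = -6.
Thus the eigenvalues (to 4 decimals) are -6.9333 (modulus 6.9333); -4.6074 (modulus 4.6074); 5.5408 (modulus 5.5408). The spectral radius is the largest modulus: r(A) ≈ 6.9333. (Cross-check: r(A) ≤ ||A||_2 ≈ 7.0591; equality holds whenever A is normal, though it can also hold for some non-normal A.)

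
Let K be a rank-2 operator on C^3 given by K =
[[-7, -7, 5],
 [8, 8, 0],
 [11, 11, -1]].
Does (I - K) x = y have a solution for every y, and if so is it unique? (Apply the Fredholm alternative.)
(I - K) is invertible (det(I - K) = -55 ≠ 0), so for every y in C^3 the equation (I - K) x = y has a unique solution.

K has rank 2 and factors as K = U V^T = u1 v1^T + u2 v2^T with u1 = (2, 2, 2), v1 = (1, 1, 1), u2 = (-3, 2, 3), v2 = (3, 3, -1) (multiplying out reproduces the displayed K). The nonzero eigenvalues of U V^T coincide with those of the 2 x 2 matrix G = V^T U = [[v1·u1, v1·u2], [v2·u1, v2·u2]] = [[6, 2], [10, -6]], and by the Sylvester determinant identity det(I_3 - U V^T) = det(I_2 - V^T U) = det([[-5, -2], [-10, 7]]) = (-5)(7) - (-2)(-10) = -55. (Direct check: I - K =
[[8, 7, -5],
 [-8, -7, 0],
 [-11, -11, 2]]
has determinant -55.) The finite-dimensional Fredholm alternative says: either (I - K) is invertible, or ker(I - K) ≠ {0} and then range(I - K) = ker((I - K)^*)^⊥, with dim ker(I - K) = dim ker((I - K)^*). Since det(I - K) ≠ 0, 1 is not an eigenvalue of K and ker(I - K) = {0}, so we are in the first case: for every y there is a unique x = (I - K)^(-1) y. (Explicitly, by the Woodbury identity, (I - U V^T)^(-1) = I + U (I_2 - G)^(-1) V^T.)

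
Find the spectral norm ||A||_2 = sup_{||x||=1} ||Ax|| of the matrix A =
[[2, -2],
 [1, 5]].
||A||_2 = sqrt((34 + sqrt(580))/2) ≈ 5.389 (= sqrt(largest eigenvalue of A^T A))

||A||_2 = sigma_max(A) = sqrt(lambda_max(A^T A)). Form the symmetric matrix M = A^T A =
[[5, 1],
 [1, 29]].
Its characteristic polynomial (trace, determinant of M give the coefficients) is
  p(λ) = det(λ I - M) = λ^2 - 34λ + 144.
For λ^2 - 34λ + 144 the discriminant is 580. It is nonnegative but not a perfect square, so the roots are real and irrational: λ = (34 ± sqrt(580))/2 ≈ 29.0416, 4.9584.
So the eigenvalues of A^T A are ≈ 4.9584, 29.0416 (all ≥ 0, as they must be for A^T A). The largest is λ_max = (34 + sqrt(580))/2 ≈ 29.0416, hence ||A||_2 = sqrt(λ_max) = sqrt((34 + sqrt(580))/2) ≈ 5.389.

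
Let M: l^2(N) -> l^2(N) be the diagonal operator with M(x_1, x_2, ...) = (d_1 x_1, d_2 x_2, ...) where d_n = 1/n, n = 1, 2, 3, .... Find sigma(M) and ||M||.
sigma(M) = {1/n : n ≥ 1} ∪ {0}; ||M|| = 1

A bounded diagonal operator on l^2 with diagonal entries d_n has spectrum equal to the closure of {d_n : n ≥ 1}: every d_n is an eigenvalue (with eigenvector e_n), so {d_n} ⊂ sigma(M); the spectrum is closed, so its closure is too; and for lambda not in the closure, (M - lambda I) has bounded inverse (the diagonal entries 1/(d_n - lambda) are bounded). For our sequence d_n = 1/n, n = 1, 2, 3, ...:
  - {d_n} = {1/n : n ≥ 1}; the only limit point is 0
  - closure = {1/n : n ≥ 1} ∪ {0}
For the norm: a diagonal operator has ||M|| = sup_n |d_n|. Here d_n = 1/n is positive and decreasing, so sup_n |d_n| = d_1 = 1. So ||M|| = 1.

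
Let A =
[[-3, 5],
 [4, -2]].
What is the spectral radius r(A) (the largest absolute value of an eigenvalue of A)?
r(A) = 7

The eigenvalues of A are the roots of its characteristic polynomial. With M = A (coefficients from the trace and determinant):
  p(λ) = det(λ I - M) = λ^2 + 5λ - 14.
For λ^2 + 5λ - 14 the discriminant is 81. It is a perfect square (9^2), so the roots are rational: λ = (-5 ± 9)/2 = 2, -7.
Thus the eigenvalues (to 4 decimals) are 2 (modulus 2); -7 (modulus 7). The spectral radius is the largest modulus: r(A) = 7. (Cross-check: r(A) ≤ ||A||_2 ≈ 7.0772; equality holds whenever A is normal, though it can also hold for some non-normal A.)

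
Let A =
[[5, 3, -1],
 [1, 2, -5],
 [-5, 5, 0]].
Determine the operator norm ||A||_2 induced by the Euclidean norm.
||A||_2 ≈ 7.449 (= sqrt(largest eigenvalue of A^T A))

||A||_2 = sigma_max(A) = sqrt(lambda_max(A^T A)). Form the symmetric matrix M = A^T A =
[[51, -8, -10],
 [-8, 38, -13],
 [-10, -13, 26]].
Its characteristic polynomial (trace, sum of principal 2x2 minors, determinant of M give the coefficients) is
  p(λ) = det(λ I - M) = λ^3 - 115λ^2 + 3919λ - 34225.
No integer candidate from the rational root theorem (±divisors of 34225) is a root, so the roots are irrational. The cubic discriminant is Δ = 166406864 > 0, so there are three distinct real roots. p(13) = -516 and p(14) = 845 have opposite signs, so a root lies in (13, 14); Newton's method refines it to λ ≈ 13.3664. p(46) = 45 and p(47) = -244 have opposite signs, so a root lies in (46, 47); Newton's method refines it to λ ≈ 46.1453. p(55) = -180 and p(56) = 215 have opposite signs, so a root lies in (55, 56); Newton's method refines it to λ ≈ 55.4883. Check (Vieta): the three roots sum to 115, matching tr M = 115.
So the eigenvalues of A^T A are ≈ 13.3664, 46.1453, 55.4883 (all ≥ 0, as they must be for A^T A). The largest is λ_max ≈ 55.4883, hence ||A||_2 = sqrt(λ_max) ≈ 7.449.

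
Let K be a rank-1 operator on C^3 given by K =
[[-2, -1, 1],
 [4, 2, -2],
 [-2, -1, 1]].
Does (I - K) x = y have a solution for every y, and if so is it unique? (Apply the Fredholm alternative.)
(I - K) is singular (det(I - K) = 0, i.e. 1 ∈ sigma(K)). (I - K) x = y is solvable iff y ⊥ ker((I - K)^*) = span{(-2, -1, 1)}, i.e. iff -2y_1 - y_2 + y_3 = 0. When solvable, the solutions are x = y + c·(1, -2, 1), c arbitrary (ker(I - K) = span{(1, -2, 1)}, dimension 1).

K has rank 1, so it is an outer product K = u v^T: every row of K is a multiple of one row vector. Reading off the entries, u = (1, -2, 1) and v = (-2, -1, 1) (row i of K equals u_i·v^T). A rank-one matrix u v^T satisfies K u = u (v·u) and kills the (2)-dimensional subspace v^⊥, so its characteristic polynomial is lambda^2 (lambda - v·u) with v·u = tr K = 1. Hence the eigenvalues of I - K are 1 (multiplicity 2) and 1 - (1) = 0, so det(I - K) = 0. (Direct check: I - K =
[[3, 1, -1],
 [-4, -1, 2],
 [2, 1, 0]]
has determinant 0.) So 1 is an eigenvalue of K and (I - K) is not invertible. The finite-dimensional Fredholm alternative says: either (I - K) is invertible, or ker(I - K) ≠ {0} and then range(I - K) = ker((I - K)^*)^⊥, with dim ker(I - K) = dim ker((I - K)^*). We are in the second case, so we need both kernels. Kernel of I - K: (I - K) u = u - u (v·u) = u - u = 0, so ker(I - K) = span{u} = span{(1, -2, 1)} (it is exactly 1-dimensional because rank(I - K) = 2). Kernel of the adjoint: K is real, so (I - K)^* = I - K^T = I - v u^T, and (I - v u^T) v = v - v (u·v) = 0; hence ker((I - K)^*) = span{v} = span{(-2, -1, 1)}. Therefore (I - K) x = y is solvable iff <y, v> = 0, i.e. iff -2y_1 - y_2 + y_3 = 0. When this holds, K y = u (v·y) = 0, so (I - K) y = y and x = y is a particular solution; the full solution set is the line x = y + c·u = y + c·(1, -2, 1), c ∈ C.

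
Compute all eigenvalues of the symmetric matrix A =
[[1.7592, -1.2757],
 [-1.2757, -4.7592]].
sigma(A) ≈ {-5, 2}

A is real symmetric, so its spectrum consists of real eigenvalues. Expanding the characteristic polynomial of the displayed matrix gives
  det(λ I - A) = p(λ) = λ^2 + (3)λ + (-10).
Solving p(λ) = 0 yields eigenvalues ≈ -5, 2. (A is shown rounded to 4 decimals, so these recover the underlying integer eigenvalues to within that precision.)
Verification: the trace of A = -3 equals the sum of eigenvalues -3, and det(A) ≈ -9.9998 matches the eigenvalue product -10.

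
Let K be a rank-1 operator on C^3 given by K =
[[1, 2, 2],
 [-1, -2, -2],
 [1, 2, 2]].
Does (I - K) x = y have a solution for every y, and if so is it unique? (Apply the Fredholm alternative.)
(I - K) is singular (det(I - K) = 0, i.e. 1 ∈ sigma(K)). (I - K) x = y is solvable iff y ⊥ ker((I - K)^*) = span{(1, 2, 2)}, i.e. iff y_1 + 2y_2 + 2y_3 = 0. When solvable, the solutions are x = y + c·(1, -1, 1), c arbitrary (ker(I - K) = span{(1, -1, 1)}, dimension 1).

K has rank 1, so it is an outer product K = u v^T: every row of K is a multiple of one row vector. Reading off the entries, u = (1, -1, 1) and v = (1, 2, 2) (row i of K equals u_i·v^T). A rank-one matrix u v^T satisfies K u = u (v·u) and kills the (2)-dimensional subspace v^⊥, so its characteristic polynomial is lambda^2 (lambda - v·u) with v·u = tr K = 1. Hence the eigenvalues of I - K are 1 (multiplicity 2) and 1 - (1) = 0, so det(I - K) = 0. (Direct check: I - K =
[[0, -2, -2],
 [1, 3, 2],
 [-1, -2, -1]]
has determinant 0.) So 1 is an eigenvalue of K and (I - K) is not invertible. The finite-dimensional Fredholm alternative says: either (I - K) is invertible, or ker(I - K) ≠ {0} and then range(I - K) = ker((I - K)^*)^⊥, with dim ker(I - K) = dim ker((I - K)^*). We are in the second case, so we need both kernels. Kernel of I - K: (I - K) u = u - u (v·u) = u - u = 0, so ker(I - K) = span{u} = span{(1, -1, 1)} (it is exactly 1-dimensional because rank(I - K) = 2). Kernel of the adjoint: K is real, so (I - K)^* = I - K^T = I - v u^T, and (I - v u^T) v = v - v (u·v) = 0; hence ker((I - K)^*) = span{v} = span{(1, 2, 2)}. Therefore (I - K) x = y is solvable iff <y, v> = 0, i.e. iff y_1 + 2y_2 + 2y_3 = 0. When this holds, K y = u (v·y) = 0, so (I - K) y = y and x = y is a particular solution; the full solution set is the line x = y + c·u = y + c·(1, -1, 1), c ∈ C.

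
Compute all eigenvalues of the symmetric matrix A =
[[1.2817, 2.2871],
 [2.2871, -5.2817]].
sigma(A) ≈ {-6, 2}

A is real symmetric, so its spectrum consists of real eigenvalues. Expanding the characteristic polynomial of the displayed matrix gives
  det(λ I - A) = p(λ) = λ^2 + (4)λ + (-12).
Solving p(λ) = 0 yields eigenvalues ≈ -6, 2. (A is shown rounded to 4 decimals, so these recover the underlying integer eigenvalues to within that precision.)
Verification: the trace of A = -4 equals the sum of eigenvalues -4, and det(A) ≈ -12.0004 matches the eigenvalue product -12.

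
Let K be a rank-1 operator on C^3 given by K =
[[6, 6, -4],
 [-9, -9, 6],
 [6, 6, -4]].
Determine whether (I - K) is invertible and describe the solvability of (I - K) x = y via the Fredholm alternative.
(I - K) is invertible (det(I - K) = 8 ≠ 0), so for every y in C^3 the equation (I - K) x = y has a unique solution.

K has rank 1, so it is an outer product K = u v^T: every row of K is a multiple of one row vector. Reading off the entries, u = (2, -3, 2) and v = (3, 3, -2) (row i of K equals u_i·v^T). A rank-one matrix u v^T satisfies K u = u (v·u) and kills the (2)-dimensional subspace v^⊥, so its characteristic polynomial is lambda^2 (lambda - v·u) with v·u = tr K = -7. Hence the eigenvalues of I - K are 1 (multiplicity 2) and 1 - (-7) = 8, so det(I - K) = 8. (Direct check: I - K =
[[-5, -6, 4],
 [9, 10, -6],
 [-6, -6, 5]]
has determinant 8.) The finite-dimensional Fredholm alternative says: either (I - K) is invertible, or ker(I - K) ≠ {0} and then range(I - K) = ker((I - K)^*)^⊥, with dim ker(I - K) = dim ker((I - K)^*). Since det(I - K) ≠ 0, 1 is not an eigenvalue of K and ker(I - K) = {0}, so we are in the first case: for every y there is a unique x = (I - K)^(-1) y. Explicitly, by the Sherman–Morrison formula, (I - u v^T)^(-1) = I + u v^T/(1 - v·u), i.e. (I - K)^(-1) = I + K/(8).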